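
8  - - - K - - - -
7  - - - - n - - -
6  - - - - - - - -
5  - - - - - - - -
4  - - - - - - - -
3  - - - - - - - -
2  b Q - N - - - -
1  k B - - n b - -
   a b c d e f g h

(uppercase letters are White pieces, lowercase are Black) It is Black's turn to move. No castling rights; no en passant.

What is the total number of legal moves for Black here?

1

Black to move; king on a1.
In check: yes, from the white queen on b2.
Legal moves: Kxb2.
Count: 1.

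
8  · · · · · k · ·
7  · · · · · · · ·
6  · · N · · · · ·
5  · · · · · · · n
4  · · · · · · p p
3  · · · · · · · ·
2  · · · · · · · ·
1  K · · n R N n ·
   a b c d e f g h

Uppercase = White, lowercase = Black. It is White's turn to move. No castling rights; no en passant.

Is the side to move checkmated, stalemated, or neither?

White to move; white king on a1.
In check: no.
Legal moves for White include: Nd8, Nb8, Ne7, Na7, Ne5, Na5, Nd4, Nb4, Ng3, Ne3, Nh2, Nd2, Re8+, Re7, Re6, Re5, Re4, Re3, ... (list truncated; more exist).
White has legal moves and is not in check → neither.

neither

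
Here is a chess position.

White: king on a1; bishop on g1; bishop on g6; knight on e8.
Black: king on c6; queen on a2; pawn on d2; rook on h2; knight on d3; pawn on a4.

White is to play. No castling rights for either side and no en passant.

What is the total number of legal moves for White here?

White to move; king on a1.
In check: yes, from the black queen on a2.
Legal moves: Kxa2.
Count: 1.

1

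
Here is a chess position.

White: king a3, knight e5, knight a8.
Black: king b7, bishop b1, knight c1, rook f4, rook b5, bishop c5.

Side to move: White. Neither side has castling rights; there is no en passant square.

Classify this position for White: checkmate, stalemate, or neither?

White to move; white king on a3.
In check: yes, from the black bishop on c5.
King squares — a2: attacked by Bb1; b2: attacked by Rb5; b3: attacked by Nc1; a4: attacked by Rf4; b4: attacked by Rf4.
Legal moves for White: none.
In check with no legal moves → checkmate.

checkmate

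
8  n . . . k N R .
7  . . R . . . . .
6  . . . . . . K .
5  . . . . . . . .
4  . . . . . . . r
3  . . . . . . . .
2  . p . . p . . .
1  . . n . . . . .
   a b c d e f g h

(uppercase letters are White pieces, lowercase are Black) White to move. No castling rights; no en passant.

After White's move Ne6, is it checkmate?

After Ne6: black king on e8; in check: yes, from the white rook on g8.
King squares — d7: attacked by Rc7; e7: attacked by Rc7; f7: attacked by Kg6; d8: attacked by Ne6; f8: attacked by Ne6.
Black has no legal moves → checkmate.

yes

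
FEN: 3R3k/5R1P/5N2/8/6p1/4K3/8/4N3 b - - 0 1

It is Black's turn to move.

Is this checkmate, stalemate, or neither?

checkmate

Black to move; black king on h8.
In check: yes, from the white rook on d8.
King squares — g7: attacked by Rf7; h7: attacked by Nf6; g8: attacked by Nf6.
Legal moves for Black: none.
In check with no legal moves → checkmate.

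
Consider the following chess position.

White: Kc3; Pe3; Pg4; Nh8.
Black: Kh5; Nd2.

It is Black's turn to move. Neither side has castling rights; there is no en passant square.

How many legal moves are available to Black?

4

Black to move; king on h5.
In check: yes, from the white pawn on g4.
Legal moves: Kh6, Kg5, Kh4, Kxg4.
Count: 4.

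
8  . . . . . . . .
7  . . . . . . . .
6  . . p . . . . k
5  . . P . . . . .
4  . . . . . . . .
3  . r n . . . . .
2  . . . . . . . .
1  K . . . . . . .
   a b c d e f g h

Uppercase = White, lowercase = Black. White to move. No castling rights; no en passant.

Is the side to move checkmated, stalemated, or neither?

stalemate

White to move; white king on a1.
In check: no.
King squares — b1: attacked by Rb3; a2: attacked by Nc3; b2: attacked by Rb3.
Legal moves for White: none.
Not in check and no legal moves → stalemate.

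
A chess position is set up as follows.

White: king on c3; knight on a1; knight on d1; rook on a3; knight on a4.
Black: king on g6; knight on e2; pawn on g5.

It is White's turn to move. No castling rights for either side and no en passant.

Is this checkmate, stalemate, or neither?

White to move; white king on c3.
In check: yes, from the black knight on e2.
King squares — b2: available; c2: available; d2: available; b3: available; d3: available; b4: available; c4: available; d4: attacked by Ne2.
Legal moves for White: Kc4, Kb4, Kd3, Kb3, Kd2, Kc2, Kb2.
White is in check but has 7 legal moves → neither.

neither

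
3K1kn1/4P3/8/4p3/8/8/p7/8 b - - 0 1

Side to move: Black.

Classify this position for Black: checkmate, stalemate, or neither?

neither

Black to move; black king on f8.
In check: yes, from the white pawn on e7.
King squares — e7: attacked by Kd8; f7: available; g7: available; e8: attacked by Kd8; g8: own knight.
Legal moves for Black: Kg7, Kf7, Nxe7.
Black is in check but has 3 legal moves → neither.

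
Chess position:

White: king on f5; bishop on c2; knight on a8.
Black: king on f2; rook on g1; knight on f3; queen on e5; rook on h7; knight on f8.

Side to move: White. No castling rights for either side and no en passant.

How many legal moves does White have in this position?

0

White to move; king on f5.
In check: yes, from the black queen on e5.
Legal moves: none.
Count: 0.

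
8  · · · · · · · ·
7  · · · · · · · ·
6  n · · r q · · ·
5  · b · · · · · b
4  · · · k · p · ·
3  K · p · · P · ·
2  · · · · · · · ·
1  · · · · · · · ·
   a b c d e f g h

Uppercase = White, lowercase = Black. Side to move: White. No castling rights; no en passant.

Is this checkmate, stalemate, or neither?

White to move; white king on a3.
In check: no.
King squares — a2: attacked by Qe6; b2: attacked by Pc3; b3: attacked by Qe6; a4: attacked by Bb5; b4: attacked by Na6.
Legal moves for White: none.
Not in check and no legal moves → stalemate.

stalemate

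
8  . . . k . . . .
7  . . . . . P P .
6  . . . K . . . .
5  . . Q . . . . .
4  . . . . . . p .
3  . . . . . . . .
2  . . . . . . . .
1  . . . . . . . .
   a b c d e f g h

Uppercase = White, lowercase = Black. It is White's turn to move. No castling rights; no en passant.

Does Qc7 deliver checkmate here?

After Qc7: black king on d8; in check: yes, from the white queen on c7.
King squares — c7: attacked by Kd6; d7: attacked by Kd6; e7: attacked by Kd6; c8: attacked by Qc7; e8: attacked by Pf7.
Black has no legal moves → checkmate.

yes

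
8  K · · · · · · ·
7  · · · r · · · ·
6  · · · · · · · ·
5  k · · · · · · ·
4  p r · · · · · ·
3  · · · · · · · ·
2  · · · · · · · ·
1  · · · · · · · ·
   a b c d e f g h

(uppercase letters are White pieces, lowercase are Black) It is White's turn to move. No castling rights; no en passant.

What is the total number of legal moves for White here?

White to move; king on a8.
In check: no.
Legal moves: none.
Count: 0.

0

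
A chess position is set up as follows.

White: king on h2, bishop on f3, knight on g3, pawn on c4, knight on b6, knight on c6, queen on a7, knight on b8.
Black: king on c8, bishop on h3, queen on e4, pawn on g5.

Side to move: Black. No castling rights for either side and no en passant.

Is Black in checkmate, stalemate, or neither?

checkmate

Black to move; black king on c8.
In check: yes, from the white knight on b6.
King squares — b7: attacked by Qa7; c7: attacked by Qa7; d7: attacked by Nb6; b8: attacked by Nc6; d8: attacked by Nc6.
Legal moves for Black: none.
In check with no legal moves → checkmate.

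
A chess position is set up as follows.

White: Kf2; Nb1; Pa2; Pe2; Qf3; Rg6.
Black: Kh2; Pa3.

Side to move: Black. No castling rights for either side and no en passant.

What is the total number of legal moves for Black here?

Black to move; king on h2.
In check: no.
Legal moves: none.
Count: 0.

0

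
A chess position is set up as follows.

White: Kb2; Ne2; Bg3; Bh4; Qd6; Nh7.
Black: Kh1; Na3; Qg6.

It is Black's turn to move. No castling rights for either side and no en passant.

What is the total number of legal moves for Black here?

23

Black to move; king on h1.
In check: no.
Legal moves: Qg8, Qe8, Qxh7, Qg7+, Qf7, Qh6, Qf6+, Qe6, Qxd6, Qh5, Qg5, Qf5, Qg4, Qe4, Qxg3, Qd3, Qc2+, Qb1+, Nb5, Nc4+, Nc2, Nb1, Kg2.
Count: 23.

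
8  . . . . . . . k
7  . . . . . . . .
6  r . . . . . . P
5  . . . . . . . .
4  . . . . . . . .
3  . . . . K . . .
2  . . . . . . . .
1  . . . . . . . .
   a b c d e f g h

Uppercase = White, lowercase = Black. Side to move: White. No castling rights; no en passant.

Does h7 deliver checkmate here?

no

After h7: black king on h8; in check: no.
Black is not in check, so this cannot be checkmate.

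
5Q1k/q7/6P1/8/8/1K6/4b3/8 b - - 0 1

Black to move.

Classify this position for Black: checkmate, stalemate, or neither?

Black to move; black king on h8.
In check: yes, from the white queen on f8.
King squares — g7: attacked by Qf8; h7: attacked by Pg6; g8: attacked by Qf8.
Legal moves for Black: none.
In check with no legal moves → checkmate.

checkmate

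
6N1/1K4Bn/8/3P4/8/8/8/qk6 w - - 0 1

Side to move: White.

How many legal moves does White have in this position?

18

White to move; king on b7.
In check: no.
Legal moves: Ne7, Nh6, Nf6, Bh8, Bf8, Bh6, Bf6, Be5, Bd4, Bc3, Bb2, Bxa1, Kc8, Kb8, Kc7, Kc6, Kb6, d6.
Count: 18.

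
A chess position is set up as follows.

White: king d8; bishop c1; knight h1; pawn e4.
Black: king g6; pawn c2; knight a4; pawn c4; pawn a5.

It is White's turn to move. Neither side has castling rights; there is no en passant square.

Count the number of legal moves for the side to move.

15

White to move; king on d8.
In check: no.
Legal moves: Ke8, Kc8, Ke7, Kd7, Kc7, Ng3, Nf2, Bh6, Bg5, Bf4, Be3, Ba3, Bd2, Bb2, e5.
Count: 15.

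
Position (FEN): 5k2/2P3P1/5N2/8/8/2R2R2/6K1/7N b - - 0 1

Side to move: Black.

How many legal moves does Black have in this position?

3

Black to move; king on f8.
In check: yes, from the white pawn on g7.
Legal moves: Kxg7, Kf7, Ke7.
Count: 3.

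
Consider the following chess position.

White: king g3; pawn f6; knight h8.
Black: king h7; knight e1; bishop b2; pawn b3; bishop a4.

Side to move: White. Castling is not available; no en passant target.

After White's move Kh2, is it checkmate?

no

After Kh2: black king on h7; in check: no.
Black is not in check, so this cannot be checkmate.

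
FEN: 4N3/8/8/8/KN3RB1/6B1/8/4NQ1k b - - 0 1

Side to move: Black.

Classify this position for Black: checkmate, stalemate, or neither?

Black to move; black king on h1.
In check: yes, from the white queen on f1.
King squares — g1: attacked by Qf1; g2: attacked by Ne1; h2: attacked by Bg3.
Legal moves for Black: none.
In check with no legal moves → checkmate.

checkmate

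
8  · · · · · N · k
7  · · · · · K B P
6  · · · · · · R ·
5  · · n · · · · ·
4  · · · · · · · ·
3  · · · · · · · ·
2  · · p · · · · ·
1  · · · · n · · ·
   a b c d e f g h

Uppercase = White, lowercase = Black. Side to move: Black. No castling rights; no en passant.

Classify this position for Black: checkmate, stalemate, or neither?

Black to move; black king on h8.
In check: yes, from the white bishop on g7.
King squares — g7: attacked by Rg6; h7: attacked by Nf8; g8: attacked by Kf7.
Legal moves for Black: none.
In check with no legal moves → checkmate.

checkmate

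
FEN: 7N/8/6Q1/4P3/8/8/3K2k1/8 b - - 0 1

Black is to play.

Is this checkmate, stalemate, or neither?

neither

Black to move; black king on g2.
In check: yes, from the white queen on g6.
King squares — f1: available; g1: attacked by Qg6; h1: available; f2: available; h2: available; f3: available; g3: attacked by Qg6; h3: available.
Legal moves for Black: Kh3, Kf3, Kh2, Kf2, Kh1, Kf1.
Black is in check but has 6 legal moves → neither.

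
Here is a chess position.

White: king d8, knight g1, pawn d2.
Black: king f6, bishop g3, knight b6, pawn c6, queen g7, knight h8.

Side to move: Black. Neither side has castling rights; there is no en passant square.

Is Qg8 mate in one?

yes

After Qg8: white king on d8; in check: yes, from the black queen on g8.
King squares — c7: attacked by Bg3; d7: attacked by Nb6; e7: attacked by Kf6; c8: attacked by Nb6; e8: attacked by Qg8.
White has no legal moves → checkmate.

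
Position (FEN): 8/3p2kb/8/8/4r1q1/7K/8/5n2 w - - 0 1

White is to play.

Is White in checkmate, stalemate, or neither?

checkmate

White to move; white king on h3.
In check: yes, from the black queen on g4.
King squares — g2: attacked by Qg4; h2: attacked by Nf1; g3: attacked by Nf1; g4: attacked by Re4; h4: attacked by Qg4.
Legal moves for White: none.
In check with no legal moves → checkmate.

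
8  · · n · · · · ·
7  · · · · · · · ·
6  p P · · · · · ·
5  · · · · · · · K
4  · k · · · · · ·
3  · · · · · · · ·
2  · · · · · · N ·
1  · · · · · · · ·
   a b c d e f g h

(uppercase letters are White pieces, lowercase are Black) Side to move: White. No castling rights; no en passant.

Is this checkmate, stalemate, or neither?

neither

White to move; white king on h5.
In check: no.
Legal moves for White: Kh6, Kg6, Kg5, Kh4, Kg4, Nh4, Nf4, Ne3, Ne1, b7.
White has 10 legal moves and is not in check → neither.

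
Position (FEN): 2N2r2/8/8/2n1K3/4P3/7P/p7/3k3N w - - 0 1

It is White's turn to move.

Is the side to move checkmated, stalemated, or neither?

neither

White to move; white king on e5.
In check: no.
Legal moves for White: Ne7, Na7, Nd6, Nb6, Kd6, Kd5, Kd4, Ng3, Nf2+, h4.
White has 10 legal moves and is not in check → neither.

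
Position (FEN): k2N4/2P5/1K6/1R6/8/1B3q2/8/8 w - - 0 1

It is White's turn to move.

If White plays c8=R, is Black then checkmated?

After c8=R: black king on a8; in check: yes, from the white rook on c8.
King squares — a7: attacked by Kb6; b7: attacked by Kb6; b8: attacked by Rc8.
Black has no legal moves → checkmate.

yes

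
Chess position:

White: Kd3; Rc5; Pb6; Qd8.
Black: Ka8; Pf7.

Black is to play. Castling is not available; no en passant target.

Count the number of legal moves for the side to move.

1

Black to move; king on a8.
In check: yes, from the white queen on d8.
Legal moves: Kb7.
Count: 1.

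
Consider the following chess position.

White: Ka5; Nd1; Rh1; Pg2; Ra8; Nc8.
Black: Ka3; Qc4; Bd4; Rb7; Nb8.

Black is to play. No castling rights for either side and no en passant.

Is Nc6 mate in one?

After Nc6: white king on a5; in check: yes, from the black knight on c6.
King squares — a4: attacked by Ka3; b4: attacked by Ka3; b5: attacked by Qc4; a6: attacked by Qc4; b6: attacked by Bd4.
White has no legal moves → checkmate.

yes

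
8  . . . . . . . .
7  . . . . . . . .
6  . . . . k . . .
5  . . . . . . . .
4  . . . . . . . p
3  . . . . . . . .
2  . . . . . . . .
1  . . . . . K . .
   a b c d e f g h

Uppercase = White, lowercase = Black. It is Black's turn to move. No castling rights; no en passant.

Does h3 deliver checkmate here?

no

After h3: white king on f1; in check: no.
White is not in check, so this cannot be checkmate.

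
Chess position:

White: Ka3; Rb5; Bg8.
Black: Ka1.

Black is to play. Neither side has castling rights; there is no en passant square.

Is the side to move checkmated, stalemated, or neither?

stalemate

Black to move; black king on a1.
In check: no.
King squares — b1: attacked by Rb5; a2: attacked by Ka3; b2: attacked by Ka3.
Legal moves for Black: none.
Not in check and no legal moves → stalemate.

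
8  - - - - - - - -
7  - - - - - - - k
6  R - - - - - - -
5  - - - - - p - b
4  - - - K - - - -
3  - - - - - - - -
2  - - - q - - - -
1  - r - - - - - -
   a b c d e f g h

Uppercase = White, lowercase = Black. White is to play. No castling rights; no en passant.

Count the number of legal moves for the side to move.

3

White to move; king on d4.
In check: yes, from the black queen on d2.
Legal moves: Ke5, Kc5, Kc4.
Count: 3.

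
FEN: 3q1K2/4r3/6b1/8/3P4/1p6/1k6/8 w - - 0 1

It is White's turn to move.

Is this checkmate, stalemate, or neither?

checkmate

White to move; white king on f8.
In check: yes, from the black queen on d8.
King squares — e7: attacked by Qd8; f7: attacked by Bg6; g7: attacked by Re7; e8: attacked by Bg6; g8: attacked by Qd8.
Legal moves for White: none.
In check with no legal moves → checkmate.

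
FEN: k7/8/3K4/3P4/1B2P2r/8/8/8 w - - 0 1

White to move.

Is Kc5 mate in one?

After Kc5: black king on a8; in check: no.
Black is not in check, so this cannot be checkmate.

no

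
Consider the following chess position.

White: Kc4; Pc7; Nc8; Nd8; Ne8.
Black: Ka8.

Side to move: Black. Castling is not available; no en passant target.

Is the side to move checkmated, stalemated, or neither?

Black to move; black king on a8.
In check: no.
King squares — a7: attacked by Nc8; b7: attacked by Nd8; b8: attacked by Pc7.
Legal moves for Black: none.
Not in check and no legal moves → stalemate.

stalemate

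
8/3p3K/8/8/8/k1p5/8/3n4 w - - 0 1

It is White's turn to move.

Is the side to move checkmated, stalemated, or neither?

neither

White to move; white king on h7.
In check: no.
Legal moves for White: Kh8, Kg8, Kg7, Kh6, Kg6.
White has 5 legal moves and is not in check → neither.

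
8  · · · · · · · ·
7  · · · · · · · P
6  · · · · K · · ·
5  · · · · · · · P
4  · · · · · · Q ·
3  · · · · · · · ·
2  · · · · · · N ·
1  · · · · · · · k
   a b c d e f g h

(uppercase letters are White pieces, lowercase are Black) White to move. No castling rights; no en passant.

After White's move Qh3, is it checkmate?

After Qh3: black king on h1; in check: yes, from the white queen on h3.
Black has 1 legal reply: Kg1.
In check but a legal move exists → not checkmate.

no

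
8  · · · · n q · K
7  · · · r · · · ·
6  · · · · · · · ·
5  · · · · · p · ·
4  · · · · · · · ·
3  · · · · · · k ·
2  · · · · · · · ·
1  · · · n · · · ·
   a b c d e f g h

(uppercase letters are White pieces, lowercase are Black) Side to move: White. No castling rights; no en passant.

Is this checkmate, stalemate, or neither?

checkmate

White to move; white king on h8.
In check: yes, from the black queen on f8.
King squares — g7: attacked by Rd7; h7: attacked by Rd7; g8: attacked by Qf8.
Legal moves for White: none.
In check with no legal moves → checkmate.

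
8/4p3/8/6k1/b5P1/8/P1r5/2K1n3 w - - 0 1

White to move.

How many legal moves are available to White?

2

White to move; king on c1.
In check: yes, from the black rook on c2.
Legal moves: Kd1, Kb1.
Count: 2.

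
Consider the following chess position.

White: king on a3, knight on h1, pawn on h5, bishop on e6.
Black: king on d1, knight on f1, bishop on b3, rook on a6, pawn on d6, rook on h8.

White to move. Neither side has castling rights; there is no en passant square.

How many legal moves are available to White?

White to move; king on a3.
In check: yes, from the black rook on a6.
Legal moves: Kb4, Kxb3, Kb2.
Count: 3.

3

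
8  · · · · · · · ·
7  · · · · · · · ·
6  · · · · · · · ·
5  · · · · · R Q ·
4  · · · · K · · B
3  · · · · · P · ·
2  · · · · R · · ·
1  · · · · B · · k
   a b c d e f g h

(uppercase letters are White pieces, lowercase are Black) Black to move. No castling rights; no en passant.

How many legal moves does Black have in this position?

Black to move; king on h1.
In check: no.
Legal moves: none.
Count: 0.

0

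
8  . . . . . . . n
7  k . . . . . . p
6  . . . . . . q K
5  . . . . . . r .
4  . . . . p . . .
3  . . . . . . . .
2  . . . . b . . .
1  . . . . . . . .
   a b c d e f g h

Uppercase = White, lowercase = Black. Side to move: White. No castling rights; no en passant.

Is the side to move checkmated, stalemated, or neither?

checkmate

White to move; white king on h6.
In check: yes, from the black queen on g6.
King squares — g5: attacked by Qg6; h5: attacked by Be2; g6: attacked by Rg5; g7: attacked by Qg6; h7: attacked by Qg6.
Legal moves for White: none.
In check with no legal moves → checkmate.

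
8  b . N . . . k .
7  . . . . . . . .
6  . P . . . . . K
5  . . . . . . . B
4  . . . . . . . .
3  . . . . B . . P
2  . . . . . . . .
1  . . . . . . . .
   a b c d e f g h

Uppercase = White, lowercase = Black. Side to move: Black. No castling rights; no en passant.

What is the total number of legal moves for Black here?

Black to move; king on g8.
In check: no.
Legal moves: Kh8, Kf8, Bb7, Bc6, Bd5, Be4, Bf3, Bg2, Bh1.
Count: 9.

9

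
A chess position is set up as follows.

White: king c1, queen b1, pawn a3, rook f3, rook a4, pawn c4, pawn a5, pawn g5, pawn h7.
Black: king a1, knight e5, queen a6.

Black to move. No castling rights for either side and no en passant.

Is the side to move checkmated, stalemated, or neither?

Black to move; black king on a1.
In check: yes, from the white queen on b1.
King squares — b1: attacked by Kc1; a2: attacked by Qb1; b2: attacked by Qb1.
Legal moves for Black: none.
In check with no legal moves → checkmate.

checkmate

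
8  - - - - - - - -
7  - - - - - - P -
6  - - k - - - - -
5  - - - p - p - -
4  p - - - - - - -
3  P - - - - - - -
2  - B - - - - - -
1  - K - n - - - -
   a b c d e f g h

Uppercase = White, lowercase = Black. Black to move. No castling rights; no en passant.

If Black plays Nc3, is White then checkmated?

no

After Nc3: white king on b1; in check: yes, from the black knight on c3.
White has 4 legal replies: Kc2, Kc1, Ka1, Bxc3.
In check but a legal move exists → not checkmate.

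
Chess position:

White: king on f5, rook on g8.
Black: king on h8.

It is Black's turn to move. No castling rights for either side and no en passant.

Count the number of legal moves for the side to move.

Black to move; king on h8.
In check: yes, from the white rook on g8.
Legal moves: Kxg8, Kh7.
Count: 2.

2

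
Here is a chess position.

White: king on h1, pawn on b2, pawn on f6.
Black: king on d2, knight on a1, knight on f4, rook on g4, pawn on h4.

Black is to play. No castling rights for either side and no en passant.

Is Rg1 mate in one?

After Rg1: white king on h1; in check: yes, from the black rook on g1.
White has 2 legal replies: Kh2, Kxg1.
In check but a legal move exists → not checkmate.

no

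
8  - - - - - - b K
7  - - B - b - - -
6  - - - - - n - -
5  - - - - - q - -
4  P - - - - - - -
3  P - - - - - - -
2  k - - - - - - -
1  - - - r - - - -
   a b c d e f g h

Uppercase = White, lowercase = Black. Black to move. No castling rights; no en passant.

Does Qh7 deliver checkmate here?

yes

After Qh7: white king on h8; in check: yes, from the black queen on h7.
King squares — g7: attacked by Qh7; h7: attacked by Nf6; g8: attacked by Nf6.
White has no legal moves → checkmate.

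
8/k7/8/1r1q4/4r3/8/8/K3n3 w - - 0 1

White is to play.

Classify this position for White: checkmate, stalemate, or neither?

stalemate

White to move; white king on a1.
In check: no.
King squares — b1: attacked by Rb5; a2: attacked by Qd5; b2: attacked by Rb5.
Legal moves for White: none.
Not in check and no legal moves → stalemate.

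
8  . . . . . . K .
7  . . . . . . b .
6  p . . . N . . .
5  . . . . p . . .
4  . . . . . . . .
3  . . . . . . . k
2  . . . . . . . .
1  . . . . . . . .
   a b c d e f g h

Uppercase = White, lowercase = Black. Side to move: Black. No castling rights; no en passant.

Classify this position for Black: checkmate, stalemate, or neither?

neither

Black to move; black king on h3.
In check: no.
Legal moves for Black: Bh8, Bf8, Bh6, Bf6, Kh4, Kg4, Kg3, Kh2, Kg2, a5, e4.
Black has 11 legal moves and is not in check → neither.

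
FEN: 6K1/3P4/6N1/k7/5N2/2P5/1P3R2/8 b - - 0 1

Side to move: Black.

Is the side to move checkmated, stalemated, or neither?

neither

Black to move; black king on a5.
In check: no.
Legal moves for Black: Kb6, Ka6, Kb5, Ka4.
Black has 4 legal moves and is not in check → neither.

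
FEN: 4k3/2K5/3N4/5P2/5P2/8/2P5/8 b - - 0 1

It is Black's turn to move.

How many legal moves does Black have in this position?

Black to move; king on e8.
In check: yes, from the white knight on d6.
Legal moves: Kf8, Ke7.
Count: 2.

2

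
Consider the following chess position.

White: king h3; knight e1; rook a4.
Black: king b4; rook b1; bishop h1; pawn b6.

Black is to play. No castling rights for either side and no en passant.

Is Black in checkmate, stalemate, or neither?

neither

Black to move; black king on b4.
In check: yes, from the white rook on a4.
Legal moves for Black: Kc5, Kb5, Kxa4, Kc3, Kb3.
Black is in check but has 5 legal moves → neither.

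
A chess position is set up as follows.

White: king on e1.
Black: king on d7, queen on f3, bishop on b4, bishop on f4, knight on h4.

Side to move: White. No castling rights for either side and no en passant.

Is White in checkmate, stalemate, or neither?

White to move; white king on e1.
In check: yes, from the black bishop on b4.
King squares — d1: attacked by Qf3; f1: attacked by Qf3; d2: attacked by Bb4; e2: attacked by Qf3; f2: attacked by Qf3.
Legal moves for White: none.
In check with no legal moves → checkmate.

checkmate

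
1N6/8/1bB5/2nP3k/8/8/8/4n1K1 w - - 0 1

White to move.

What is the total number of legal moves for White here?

White to move; king on g1.
In check: no.
Legal moves: Nd7, Na6, Be8+, Ba8, Bd7, Bb7, Bb5, Ba4, Kh2, Kf2, Kh1, Kf1, d6.
Count: 13.

13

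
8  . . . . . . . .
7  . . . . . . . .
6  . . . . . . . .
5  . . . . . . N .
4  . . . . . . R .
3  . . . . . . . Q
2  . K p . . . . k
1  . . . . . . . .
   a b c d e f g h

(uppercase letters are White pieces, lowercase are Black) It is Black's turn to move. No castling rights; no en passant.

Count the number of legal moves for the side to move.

0

Black to move; king on h2.
In check: yes, from the white queen on h3.
Legal moves: none.
Count: 0.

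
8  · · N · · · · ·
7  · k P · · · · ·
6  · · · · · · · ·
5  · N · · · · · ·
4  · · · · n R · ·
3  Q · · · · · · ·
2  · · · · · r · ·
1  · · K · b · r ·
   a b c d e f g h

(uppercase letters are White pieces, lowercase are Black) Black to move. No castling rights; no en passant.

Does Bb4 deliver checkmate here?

yes

After Bb4: white king on c1; in check: yes, from the black rook on g1.
King squares — b1: attacked by Rg1; d1: attacked by Rg1; b2: attacked by Rf2; c2: attacked by Rf2; d2: attacked by Rf2.
White has no legal moves → checkmate.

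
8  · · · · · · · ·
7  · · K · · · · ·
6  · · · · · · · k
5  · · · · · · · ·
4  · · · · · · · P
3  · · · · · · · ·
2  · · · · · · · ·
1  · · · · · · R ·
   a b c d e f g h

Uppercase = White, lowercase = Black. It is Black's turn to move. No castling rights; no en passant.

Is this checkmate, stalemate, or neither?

Black to move; black king on h6.
In check: no.
Legal moves for Black: Kh7, Kh5.
Black has 2 legal moves and is not in check → neither.

neither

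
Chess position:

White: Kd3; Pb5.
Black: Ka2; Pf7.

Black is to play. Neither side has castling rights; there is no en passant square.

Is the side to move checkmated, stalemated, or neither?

neither

Black to move; black king on a2.
In check: no.
Legal moves for Black: Kb3, Ka3, Kb2, Kb1, Ka1, f6, f5.
Black has 7 legal moves and is not in check → neither.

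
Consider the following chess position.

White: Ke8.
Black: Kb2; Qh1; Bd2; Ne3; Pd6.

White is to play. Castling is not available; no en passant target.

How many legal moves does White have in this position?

White to move; king on e8.
In check: no.
Legal moves: Kf8, Kd8, Kf7, Ke7, Kd7.
Count: 5.

5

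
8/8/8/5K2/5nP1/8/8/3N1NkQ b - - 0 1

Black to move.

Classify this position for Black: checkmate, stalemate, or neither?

Black to move; black king on g1.
In check: yes, from the white queen on h1.
Legal moves for Black: Kxh1.
Black is in check but has 1 legal move → neither.

neither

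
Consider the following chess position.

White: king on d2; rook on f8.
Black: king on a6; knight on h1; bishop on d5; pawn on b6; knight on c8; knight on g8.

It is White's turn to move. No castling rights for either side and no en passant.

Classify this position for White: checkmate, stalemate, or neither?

White to move; white king on d2.
In check: no.
Legal moves for White include: Rxg8, Re8, Rd8, Rxc8, Rf7, Rf6, Rf5, Rf4, Rf3, Rf2, Rf1, Ke3, Kd3, Kc3, Ke2, Kc2, Ke1, Kd1, ... (list truncated; more exist).
White has legal moves and is not in check → neither.

neither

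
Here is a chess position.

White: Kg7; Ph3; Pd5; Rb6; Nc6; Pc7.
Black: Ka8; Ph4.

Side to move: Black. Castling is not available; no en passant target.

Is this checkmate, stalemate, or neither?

stalemate

Black to move; black king on a8.
In check: no.
King squares — a7: attacked by Nc6; b7: attacked by Rb6; b8: attacked by Rb6.
Legal moves for Black: none.
Not in check and no legal moves → stalemate.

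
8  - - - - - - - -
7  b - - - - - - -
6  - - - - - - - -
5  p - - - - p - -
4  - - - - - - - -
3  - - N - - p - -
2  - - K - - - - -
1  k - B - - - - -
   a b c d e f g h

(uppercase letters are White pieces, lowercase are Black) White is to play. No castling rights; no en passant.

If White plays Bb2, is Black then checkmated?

yes

After Bb2: black king on a1; in check: yes, from the white bishop on b2.
King squares — b1: attacked by Kc2; a2: attacked by Nc3; b2: attacked by Kc2.
Black has no legal moves → checkmate.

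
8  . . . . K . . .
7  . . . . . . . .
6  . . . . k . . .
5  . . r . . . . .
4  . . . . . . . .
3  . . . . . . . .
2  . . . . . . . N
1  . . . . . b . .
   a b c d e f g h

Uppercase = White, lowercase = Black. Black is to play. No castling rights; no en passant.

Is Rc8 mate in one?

After Rc8: white king on e8; in check: yes, from the black rook on c8.
King squares — d7: attacked by Ke6; e7: attacked by Ke6; f7: attacked by Ke6; d8: attacked by Rc8; f8: attacked by Rc8.
White has no legal moves → checkmate.

yes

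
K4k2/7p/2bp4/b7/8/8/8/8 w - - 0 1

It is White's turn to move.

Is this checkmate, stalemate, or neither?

White to move; white king on a8.
In check: yes, from the black bishop on c6.
King squares — a7: available; b7: attacked by Bc6; b8: available.
Legal moves for White: Kb8, Ka7.
White is in check but has 2 legal moves → neither.

neither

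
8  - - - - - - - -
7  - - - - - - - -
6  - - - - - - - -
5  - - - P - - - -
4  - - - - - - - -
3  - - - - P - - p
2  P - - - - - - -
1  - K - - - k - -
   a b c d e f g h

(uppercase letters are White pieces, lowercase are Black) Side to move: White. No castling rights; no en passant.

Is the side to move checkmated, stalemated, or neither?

White to move; white king on b1.
In check: no.
Legal moves for White: Kc2, Kb2, Kc1, Ka1, d6, e4, a3, a4.
White has 8 legal moves and is not in check → neither.

neither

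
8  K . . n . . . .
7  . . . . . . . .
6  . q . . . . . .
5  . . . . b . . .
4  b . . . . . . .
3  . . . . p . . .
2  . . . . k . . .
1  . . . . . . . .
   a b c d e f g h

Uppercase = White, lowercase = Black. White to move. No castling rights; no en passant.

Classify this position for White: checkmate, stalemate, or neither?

White to move; white king on a8.
In check: no.
King squares — a7: attacked by Qb6; b7: attacked by Qb6; b8: attacked by Be5.
Legal moves for White: none.
Not in check and no legal moves → stalemate.

stalemate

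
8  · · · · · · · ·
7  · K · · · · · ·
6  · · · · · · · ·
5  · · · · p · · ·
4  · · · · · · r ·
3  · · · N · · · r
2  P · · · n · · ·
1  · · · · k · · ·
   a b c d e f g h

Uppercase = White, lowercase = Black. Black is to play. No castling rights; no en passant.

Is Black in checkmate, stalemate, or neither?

Black to move; black king on e1.
In check: yes, from the white knight on d3.
King squares — d1: available; f1: available; d2: available; e2: own knight; f2: attacked by Nd3.
Legal moves for Black: Kd2, Kf1, Kd1, Rxd3.
Black is in check but has 4 legal moves → neither.

neither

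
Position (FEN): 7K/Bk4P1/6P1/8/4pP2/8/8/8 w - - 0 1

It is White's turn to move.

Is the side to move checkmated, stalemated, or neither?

neither

White to move; white king on h8.
In check: no.
Legal moves for White: Kg8, Kh7, Bb8, Bb6, Bc5, Bd4, Be3, Bf2, Bg1, g8=Q, g8=R, g8=B, g8=N, f5.
White has 14 legal moves and is not in check → neither.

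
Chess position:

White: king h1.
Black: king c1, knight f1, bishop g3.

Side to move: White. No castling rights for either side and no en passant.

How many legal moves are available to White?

White to move; king on h1.
In check: no.
Legal moves: Kg2, Kg1.
Count: 2.

2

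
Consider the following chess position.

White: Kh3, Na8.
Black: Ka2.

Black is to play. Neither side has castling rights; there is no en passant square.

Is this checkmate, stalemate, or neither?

neither

Black to move; black king on a2.
In check: no.
Legal moves for Black: Kb3, Ka3, Kb2, Kb1, Ka1.
Black has 5 legal moves and is not in check → neither.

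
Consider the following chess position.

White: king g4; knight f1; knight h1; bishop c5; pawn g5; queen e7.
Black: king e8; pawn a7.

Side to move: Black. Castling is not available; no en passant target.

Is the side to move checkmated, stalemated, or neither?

Black to move; black king on e8.
In check: yes, from the white queen on e7.
King squares — d7: attacked by Qe7; e7: attacked by Bc5; f7: attacked by Qe7; d8: attacked by Qe7; f8: attacked by Qe7.
Legal moves for Black: none.
In check with no legal moves → checkmate.

checkmate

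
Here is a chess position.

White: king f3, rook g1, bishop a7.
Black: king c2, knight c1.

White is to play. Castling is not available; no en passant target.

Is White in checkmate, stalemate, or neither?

White to move; white king on f3.
In check: no.
Legal moves for White include: Bb8, Bb6, Bc5, Bd4, Be3, Bf2, Kg4, Kf4, Ke4, Kg3, Ke3, Kg2, Kf2, Rg8, Rg7, Rg6, Rg5, Rg4, ... (list truncated; more exist).
White has legal moves and is not in check → neither.

neither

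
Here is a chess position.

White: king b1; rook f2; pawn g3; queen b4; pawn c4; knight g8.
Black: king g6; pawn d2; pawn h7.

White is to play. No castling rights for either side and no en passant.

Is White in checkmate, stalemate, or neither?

neither

White to move; white king on b1.
In check: no.
Legal moves for White include: Ne7+, Nh6, Nf6, Qf8, Qb8, Qe7, Qb7, Qd6+, Qb6+, Qc5, Qb5, Qa5, Qa4, Qc3, Qb3, Qa3, Qxd2, Qb2, ... (list truncated; more exist).
White has legal moves and is not in check → neither.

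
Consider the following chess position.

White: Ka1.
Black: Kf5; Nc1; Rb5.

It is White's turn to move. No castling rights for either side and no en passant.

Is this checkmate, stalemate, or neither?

stalemate

White to move; white king on a1.
In check: no.
King squares — b1: attacked by Rb5; a2: attacked by Nc1; b2: attacked by Rb5.
Legal moves for White: none.
Not in check and no legal moves → stalemate.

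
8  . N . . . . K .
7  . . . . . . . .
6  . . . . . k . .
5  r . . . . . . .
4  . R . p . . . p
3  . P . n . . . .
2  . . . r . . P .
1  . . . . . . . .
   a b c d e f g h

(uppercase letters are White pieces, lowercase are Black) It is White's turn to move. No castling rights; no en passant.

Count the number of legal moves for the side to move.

14

White to move; king on g8.
In check: no.
Legal moves: Kh8, Kf8, Kh7, Nd7+, Nc6, Na6, Rb7, Rb6+, Rb5, Rxd4, Rc4, Ra4, g3, g4.
Count: 14.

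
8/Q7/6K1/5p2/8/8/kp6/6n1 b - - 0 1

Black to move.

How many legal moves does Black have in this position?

2

Black to move; king on a2.
In check: yes, from the white queen on a7.
Legal moves: Kb3, Kb1.
Count: 2.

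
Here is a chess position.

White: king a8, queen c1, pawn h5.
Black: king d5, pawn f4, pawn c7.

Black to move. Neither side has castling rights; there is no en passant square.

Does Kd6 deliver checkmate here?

After Kd6: white king on a8; in check: no.
White is not in check, so this cannot be checkmate.

no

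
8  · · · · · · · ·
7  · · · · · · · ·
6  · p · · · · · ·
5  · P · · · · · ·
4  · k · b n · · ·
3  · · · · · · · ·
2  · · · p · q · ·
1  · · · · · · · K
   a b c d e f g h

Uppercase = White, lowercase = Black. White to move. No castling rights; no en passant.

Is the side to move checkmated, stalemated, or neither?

White to move; white king on h1.
In check: no.
King squares — g1: attacked by Qf2; g2: attacked by Qf2; h2: attacked by Qf2.
Legal moves for White: none.
Not in check and no legal moves → stalemate.

stalemate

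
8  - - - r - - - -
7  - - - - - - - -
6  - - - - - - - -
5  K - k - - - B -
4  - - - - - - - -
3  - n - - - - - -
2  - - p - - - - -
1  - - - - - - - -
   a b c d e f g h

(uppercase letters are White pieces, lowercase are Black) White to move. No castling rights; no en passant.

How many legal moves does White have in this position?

2

White to move; king on a5.
In check: yes, from the black knight on b3.
Legal moves: Ka6, Ka4.
Count: 2.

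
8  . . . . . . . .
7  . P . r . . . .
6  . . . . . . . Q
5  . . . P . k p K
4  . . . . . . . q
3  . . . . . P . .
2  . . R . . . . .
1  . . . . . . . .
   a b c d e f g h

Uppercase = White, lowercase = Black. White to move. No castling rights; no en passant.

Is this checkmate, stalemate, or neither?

White to move; white king on h5.
In check: yes, from the black queen on h4.
King squares — g4: attacked by Qh4; h4: attacked by Pg5; g5: attacked by Qh4; g6: attacked by Kf5; h6: own queen.
Legal moves for White: none.
In check with no legal moves → checkmate.

checkmate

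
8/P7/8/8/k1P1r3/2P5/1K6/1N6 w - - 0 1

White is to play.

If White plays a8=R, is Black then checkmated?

yes

After a8=R: black king on a4; in check: yes, from the white rook on a8.
King squares — a3: attacked by Nb1; b3: attacked by Kb2; b4: attacked by Pc3; a5: attacked by Ra8; b5: attacked by Pc4.
Black has no legal moves → checkmate.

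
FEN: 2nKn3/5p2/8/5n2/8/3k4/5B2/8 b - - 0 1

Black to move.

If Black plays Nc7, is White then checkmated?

After Nc7: white king on d8; in check: no.
White is not in check, so this cannot be checkmate.

no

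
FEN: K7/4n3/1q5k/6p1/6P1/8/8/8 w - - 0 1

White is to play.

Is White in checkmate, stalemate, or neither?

White to move; white king on a8.
In check: no.
King squares — a7: attacked by Qb6; b7: attacked by Qb6; b8: attacked by Qb6.
Legal moves for White: none.
Not in check and no legal moves → stalemate.

stalemate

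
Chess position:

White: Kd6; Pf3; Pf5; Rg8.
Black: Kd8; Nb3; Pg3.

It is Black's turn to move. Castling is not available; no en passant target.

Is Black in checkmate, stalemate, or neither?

checkmate

Black to move; black king on d8.
In check: yes, from the white rook on g8.
King squares — c7: attacked by Kd6; d7: attacked by Kd6; e7: attacked by Kd6; c8: attacked by Rg8; e8: attacked by Rg8.
Legal moves for Black: none.
In check with no legal moves → checkmate.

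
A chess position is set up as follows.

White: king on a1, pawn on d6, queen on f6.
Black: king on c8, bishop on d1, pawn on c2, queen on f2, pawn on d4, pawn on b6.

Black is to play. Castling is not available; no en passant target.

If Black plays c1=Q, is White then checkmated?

After c1=Q: white king on a1; in check: yes, from the black queen on c1.
King squares — b1: attacked by Qc1; a2: attacked by Qf2; b2: attacked by Qc1.
White has no legal moves → checkmate.

yes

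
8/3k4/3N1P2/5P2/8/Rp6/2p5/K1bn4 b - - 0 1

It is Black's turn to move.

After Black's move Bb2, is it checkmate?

After Bb2: white king on a1; in check: yes, from the black bishop on b2.
King squares — b1: attacked by Pc2; a2: attacked by Pb3; b2: attacked by Nd1.
White has no legal moves → checkmate.

yes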